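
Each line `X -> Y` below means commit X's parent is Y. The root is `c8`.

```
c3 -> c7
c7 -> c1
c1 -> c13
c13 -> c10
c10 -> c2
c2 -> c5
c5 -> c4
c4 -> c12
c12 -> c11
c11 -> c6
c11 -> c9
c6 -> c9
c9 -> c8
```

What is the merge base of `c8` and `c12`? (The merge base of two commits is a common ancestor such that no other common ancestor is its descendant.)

Ancestors of c8: {c8}.
Ancestors of c12: {c11, c12, c6, c8, c9}.
Common ancestors: {c8}.
The only common ancestor is c8, so it is the merge base.

c8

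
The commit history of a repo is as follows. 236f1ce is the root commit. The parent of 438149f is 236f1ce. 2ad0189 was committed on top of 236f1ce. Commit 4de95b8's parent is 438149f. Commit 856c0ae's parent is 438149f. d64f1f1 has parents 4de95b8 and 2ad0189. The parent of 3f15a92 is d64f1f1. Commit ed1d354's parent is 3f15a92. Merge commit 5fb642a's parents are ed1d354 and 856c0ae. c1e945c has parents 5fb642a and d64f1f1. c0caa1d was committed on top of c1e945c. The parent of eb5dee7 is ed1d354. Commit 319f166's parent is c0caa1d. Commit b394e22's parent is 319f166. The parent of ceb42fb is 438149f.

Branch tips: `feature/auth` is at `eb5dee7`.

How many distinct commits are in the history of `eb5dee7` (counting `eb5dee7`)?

Walking parent pointers from eb5dee7: reachable set = {236f1ce, 2ad0189, 3f15a92, 438149f, 4de95b8, d64f1f1, eb5dee7, ed1d354}.
That is 8 commits.

8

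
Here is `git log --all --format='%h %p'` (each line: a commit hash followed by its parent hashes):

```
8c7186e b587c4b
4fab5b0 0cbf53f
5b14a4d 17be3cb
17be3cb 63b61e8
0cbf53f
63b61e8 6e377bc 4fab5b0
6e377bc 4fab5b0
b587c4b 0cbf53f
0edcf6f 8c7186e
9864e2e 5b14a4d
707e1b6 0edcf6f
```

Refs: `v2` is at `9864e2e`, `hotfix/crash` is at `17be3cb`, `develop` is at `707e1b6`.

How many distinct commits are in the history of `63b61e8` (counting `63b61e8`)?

4

Walking parent pointers from 63b61e8: reachable set = {0cbf53f, 4fab5b0, 63b61e8, 6e377bc}.
That is 4 commits.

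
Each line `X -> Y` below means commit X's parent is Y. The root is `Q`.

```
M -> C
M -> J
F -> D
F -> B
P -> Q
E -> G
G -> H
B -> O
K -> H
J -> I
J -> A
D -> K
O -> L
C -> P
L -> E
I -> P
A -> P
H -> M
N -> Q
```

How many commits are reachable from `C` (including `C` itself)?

Walking parent pointers from C: reachable set = {C, P, Q}.
That is 3 commits.

3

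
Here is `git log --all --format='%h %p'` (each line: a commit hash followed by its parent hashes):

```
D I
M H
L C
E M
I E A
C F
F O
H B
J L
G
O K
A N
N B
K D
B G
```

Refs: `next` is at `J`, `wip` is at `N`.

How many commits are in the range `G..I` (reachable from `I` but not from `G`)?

Reachable from I: {A, B, E, G, H, I, M, N}.
Reachable from G: {G}.
In I's history but not G's: {A, B, E, H, I, M, N} — 7 commits.

7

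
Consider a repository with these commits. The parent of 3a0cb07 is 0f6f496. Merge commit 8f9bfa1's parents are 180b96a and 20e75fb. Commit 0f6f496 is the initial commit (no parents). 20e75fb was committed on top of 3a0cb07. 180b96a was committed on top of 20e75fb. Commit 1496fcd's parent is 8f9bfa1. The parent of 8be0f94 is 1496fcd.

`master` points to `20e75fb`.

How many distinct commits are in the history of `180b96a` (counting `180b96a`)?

4

Walking parent pointers from 180b96a: reachable set = {0f6f496, 180b96a, 20e75fb, 3a0cb07}.
That is 4 commits.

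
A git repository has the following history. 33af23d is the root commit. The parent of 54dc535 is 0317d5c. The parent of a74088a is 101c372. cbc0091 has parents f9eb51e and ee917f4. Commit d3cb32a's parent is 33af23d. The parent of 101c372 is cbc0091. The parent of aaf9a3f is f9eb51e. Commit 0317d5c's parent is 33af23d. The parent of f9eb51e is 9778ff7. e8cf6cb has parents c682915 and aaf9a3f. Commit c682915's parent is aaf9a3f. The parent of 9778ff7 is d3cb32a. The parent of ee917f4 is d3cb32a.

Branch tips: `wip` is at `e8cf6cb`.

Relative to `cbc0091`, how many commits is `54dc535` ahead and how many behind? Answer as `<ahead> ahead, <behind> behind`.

Reachable from 54dc535: {0317d5c, 33af23d, 54dc535}.
Reachable from cbc0091: {33af23d, 9778ff7, cbc0091, d3cb32a, ee917f4, f9eb51e}.
Only in 54dc535's history (ahead): {0317d5c, 54dc535} — 2.
Only in cbc0091's history (behind): {9778ff7, cbc0091, d3cb32a, ee917f4, f9eb51e} — 5.

2 ahead, 5 behind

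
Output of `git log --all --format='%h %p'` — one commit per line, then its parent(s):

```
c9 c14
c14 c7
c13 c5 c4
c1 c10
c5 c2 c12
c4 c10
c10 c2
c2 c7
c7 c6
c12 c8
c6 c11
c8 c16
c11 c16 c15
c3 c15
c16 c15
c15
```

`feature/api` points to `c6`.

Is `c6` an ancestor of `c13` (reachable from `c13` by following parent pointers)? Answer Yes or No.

Ancestors of c13 (commits reachable by following parents): {c10, c11, c12, c13, c15, c16, c2, c4, c5, c6, c7, c8}.
c6 is in that set, so it is an ancestor of c13.

Yes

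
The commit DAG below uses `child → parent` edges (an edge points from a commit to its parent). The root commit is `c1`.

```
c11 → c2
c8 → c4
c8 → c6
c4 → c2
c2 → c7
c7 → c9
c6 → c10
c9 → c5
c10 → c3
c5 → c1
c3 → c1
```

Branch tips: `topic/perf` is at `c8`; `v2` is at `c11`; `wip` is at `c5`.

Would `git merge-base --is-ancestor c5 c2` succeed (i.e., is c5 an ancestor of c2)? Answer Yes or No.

Yes

Ancestors of c2 (commits reachable by following parents): {c1, c2, c5, c7, c9}.
c5 is in that set, so it is an ancestor of c2.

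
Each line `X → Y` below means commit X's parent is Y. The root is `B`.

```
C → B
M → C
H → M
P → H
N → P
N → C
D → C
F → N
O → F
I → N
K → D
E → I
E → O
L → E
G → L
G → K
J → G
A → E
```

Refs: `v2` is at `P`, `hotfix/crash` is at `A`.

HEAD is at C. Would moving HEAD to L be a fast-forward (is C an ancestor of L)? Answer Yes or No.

Yes

A fast-forward from C to L is possible iff C is an ancestor of L.
Ancestors of L: {B, C, E, F, H, I, L, M, N, O, P}.
C is among them, so fast-forward is possible.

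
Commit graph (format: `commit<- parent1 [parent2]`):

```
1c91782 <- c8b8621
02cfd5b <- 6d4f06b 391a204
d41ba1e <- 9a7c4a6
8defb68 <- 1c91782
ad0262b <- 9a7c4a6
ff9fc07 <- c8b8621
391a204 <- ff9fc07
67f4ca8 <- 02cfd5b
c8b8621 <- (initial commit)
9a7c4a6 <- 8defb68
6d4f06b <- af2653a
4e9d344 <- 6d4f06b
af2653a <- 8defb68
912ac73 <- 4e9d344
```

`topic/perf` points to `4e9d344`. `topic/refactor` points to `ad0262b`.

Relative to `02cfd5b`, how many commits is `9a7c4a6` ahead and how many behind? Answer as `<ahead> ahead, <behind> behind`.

Reachable from 9a7c4a6: {1c91782, 8defb68, 9a7c4a6, c8b8621}.
Reachable from 02cfd5b: {02cfd5b, 1c91782, 391a204, 6d4f06b, 8defb68, af2653a, c8b8621, ff9fc07}.
Only in 9a7c4a6's history (ahead): {9a7c4a6} — 1.
Only in 02cfd5b's history (behind): {02cfd5b, 391a204, 6d4f06b, af2653a, ff9fc07} — 5.

1 ahead, 5 behind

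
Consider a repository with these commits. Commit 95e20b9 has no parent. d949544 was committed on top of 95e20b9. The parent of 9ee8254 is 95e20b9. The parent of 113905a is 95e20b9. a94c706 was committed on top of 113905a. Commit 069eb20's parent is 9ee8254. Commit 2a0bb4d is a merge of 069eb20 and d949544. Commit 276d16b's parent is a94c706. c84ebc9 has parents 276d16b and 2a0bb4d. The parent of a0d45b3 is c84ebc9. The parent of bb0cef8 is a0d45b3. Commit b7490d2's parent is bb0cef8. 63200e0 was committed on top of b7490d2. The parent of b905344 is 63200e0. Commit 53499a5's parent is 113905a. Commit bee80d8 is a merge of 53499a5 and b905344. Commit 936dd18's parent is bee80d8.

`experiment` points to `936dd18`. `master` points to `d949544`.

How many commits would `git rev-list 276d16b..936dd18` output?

13

Reachable from 936dd18: {069eb20, 113905a, 276d16b, 2a0bb4d, 53499a5, 63200e0, 936dd18, 95e20b9, 9ee8254, a0d45b3, a94c706, b7490d2, b905344, bb0cef8, bee80d8, c84ebc9, d949544}.
Reachable from 276d16b: {113905a, 276d16b, 95e20b9, a94c706}.
In 936dd18's history but not 276d16b's: {069eb20, 2a0bb4d, 53499a5, 63200e0, 936dd18, 9ee8254, a0d45b3, b7490d2, b905344, bb0cef8, bee80d8, c84ebc9, d949544} — 13 commits.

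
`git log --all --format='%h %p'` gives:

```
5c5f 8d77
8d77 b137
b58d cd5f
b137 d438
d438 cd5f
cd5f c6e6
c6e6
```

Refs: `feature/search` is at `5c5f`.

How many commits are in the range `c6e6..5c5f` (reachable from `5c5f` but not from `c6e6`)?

5

Reachable from 5c5f: {5c5f, 8d77, b137, c6e6, cd5f, d438}.
Reachable from c6e6: {c6e6}.
In 5c5f's history but not c6e6's: {5c5f, 8d77, b137, cd5f, d438} — 5 commits.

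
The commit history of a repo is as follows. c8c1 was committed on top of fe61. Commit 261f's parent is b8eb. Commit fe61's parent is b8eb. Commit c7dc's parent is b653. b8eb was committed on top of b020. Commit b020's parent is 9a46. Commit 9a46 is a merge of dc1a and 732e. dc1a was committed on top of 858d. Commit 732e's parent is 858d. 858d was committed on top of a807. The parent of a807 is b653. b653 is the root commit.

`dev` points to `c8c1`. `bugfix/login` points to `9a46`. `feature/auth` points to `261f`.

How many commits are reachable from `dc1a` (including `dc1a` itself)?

Walking parent pointers from dc1a: reachable set = {858d, a807, b653, dc1a}.
That is 4 commits.

4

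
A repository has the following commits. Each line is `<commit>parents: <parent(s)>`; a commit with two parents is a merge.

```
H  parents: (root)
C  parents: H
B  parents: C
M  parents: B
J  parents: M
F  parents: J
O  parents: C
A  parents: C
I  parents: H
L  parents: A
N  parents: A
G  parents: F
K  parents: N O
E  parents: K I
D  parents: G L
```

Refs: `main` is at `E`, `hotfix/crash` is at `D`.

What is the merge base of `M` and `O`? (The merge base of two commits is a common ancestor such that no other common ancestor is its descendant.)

C

Ancestors of M: {B, C, H, M}.
Ancestors of O: {C, H, O}.
Common ancestors: {C, H}.
Among these, C is not an ancestor of any other common ancestor — it is the merge base.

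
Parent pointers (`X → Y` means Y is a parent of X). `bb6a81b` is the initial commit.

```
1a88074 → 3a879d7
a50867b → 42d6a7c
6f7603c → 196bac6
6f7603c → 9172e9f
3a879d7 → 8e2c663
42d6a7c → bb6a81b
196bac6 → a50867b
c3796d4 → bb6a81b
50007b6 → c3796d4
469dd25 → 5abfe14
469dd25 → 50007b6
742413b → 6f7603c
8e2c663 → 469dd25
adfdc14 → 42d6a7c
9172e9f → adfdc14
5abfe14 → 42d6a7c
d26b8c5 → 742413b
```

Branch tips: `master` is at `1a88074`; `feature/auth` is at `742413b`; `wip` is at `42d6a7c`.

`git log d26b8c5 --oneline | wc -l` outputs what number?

Walking parent pointers from d26b8c5: reachable set = {196bac6, 42d6a7c, 6f7603c, 742413b, 9172e9f, a50867b, adfdc14, bb6a81b, d26b8c5}.
That is 9 commits.

9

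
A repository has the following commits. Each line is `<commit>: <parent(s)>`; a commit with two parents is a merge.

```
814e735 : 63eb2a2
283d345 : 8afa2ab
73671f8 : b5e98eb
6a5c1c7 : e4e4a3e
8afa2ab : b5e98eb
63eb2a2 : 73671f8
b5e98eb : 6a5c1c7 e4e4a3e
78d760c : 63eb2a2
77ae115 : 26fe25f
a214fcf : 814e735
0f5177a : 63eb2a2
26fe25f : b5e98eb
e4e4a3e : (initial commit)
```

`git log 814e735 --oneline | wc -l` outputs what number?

6

Walking parent pointers from 814e735: reachable set = {63eb2a2, 6a5c1c7, 73671f8, 814e735, b5e98eb, e4e4a3e}.
That is 6 commits.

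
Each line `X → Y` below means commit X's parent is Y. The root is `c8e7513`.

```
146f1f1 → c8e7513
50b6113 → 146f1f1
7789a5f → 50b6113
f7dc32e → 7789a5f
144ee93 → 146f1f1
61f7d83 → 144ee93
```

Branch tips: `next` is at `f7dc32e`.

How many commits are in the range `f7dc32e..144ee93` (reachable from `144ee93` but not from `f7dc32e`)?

Reachable from 144ee93: {144ee93, 146f1f1, c8e7513}.
Reachable from f7dc32e: {146f1f1, 50b6113, 7789a5f, c8e7513, f7dc32e}.
In 144ee93's history but not f7dc32e's: {144ee93} — 1 commit.

1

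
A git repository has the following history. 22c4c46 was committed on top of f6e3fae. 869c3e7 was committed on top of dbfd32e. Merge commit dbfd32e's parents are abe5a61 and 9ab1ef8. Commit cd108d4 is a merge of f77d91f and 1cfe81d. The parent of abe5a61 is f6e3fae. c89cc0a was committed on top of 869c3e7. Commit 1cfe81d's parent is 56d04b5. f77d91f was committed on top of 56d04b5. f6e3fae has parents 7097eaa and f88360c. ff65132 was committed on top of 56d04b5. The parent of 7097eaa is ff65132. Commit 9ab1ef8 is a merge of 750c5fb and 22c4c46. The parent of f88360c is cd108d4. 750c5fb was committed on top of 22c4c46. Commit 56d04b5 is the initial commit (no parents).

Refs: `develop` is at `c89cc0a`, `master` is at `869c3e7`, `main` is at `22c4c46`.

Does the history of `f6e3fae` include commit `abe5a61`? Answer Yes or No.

No

Ancestors of f6e3fae: {1cfe81d, 56d04b5, 7097eaa, cd108d4, f6e3fae, f77d91f, f88360c, ff65132}.
abe5a61 is not in that set, so it is not an ancestor of f6e3fae.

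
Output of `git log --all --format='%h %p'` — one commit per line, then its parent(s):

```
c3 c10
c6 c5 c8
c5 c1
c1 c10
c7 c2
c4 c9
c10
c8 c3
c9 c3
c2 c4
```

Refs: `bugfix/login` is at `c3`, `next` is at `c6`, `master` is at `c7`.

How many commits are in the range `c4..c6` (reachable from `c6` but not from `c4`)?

Reachable from c6: {c1, c10, c3, c5, c6, c8}.
Reachable from c4: {c10, c3, c4, c9}.
In c6's history but not c4's: {c1, c5, c6, c8} — 4 commits.

4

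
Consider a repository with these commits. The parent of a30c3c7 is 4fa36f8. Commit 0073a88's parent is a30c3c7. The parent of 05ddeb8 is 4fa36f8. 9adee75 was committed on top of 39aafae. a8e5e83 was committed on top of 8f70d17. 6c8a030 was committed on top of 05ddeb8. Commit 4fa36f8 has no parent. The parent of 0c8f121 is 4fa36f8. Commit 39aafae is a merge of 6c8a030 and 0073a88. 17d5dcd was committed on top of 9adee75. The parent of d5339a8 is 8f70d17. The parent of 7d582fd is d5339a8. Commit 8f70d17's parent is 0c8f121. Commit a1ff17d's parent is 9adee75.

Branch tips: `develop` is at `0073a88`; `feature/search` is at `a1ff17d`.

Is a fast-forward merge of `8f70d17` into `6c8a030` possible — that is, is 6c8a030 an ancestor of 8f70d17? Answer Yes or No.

A fast-forward from 6c8a030 to 8f70d17 is possible iff 6c8a030 is an ancestor of 8f70d17.
Ancestors of 8f70d17: {0c8f121, 4fa36f8, 8f70d17}.
6c8a030 is not among them, so fast-forward is not possible.

No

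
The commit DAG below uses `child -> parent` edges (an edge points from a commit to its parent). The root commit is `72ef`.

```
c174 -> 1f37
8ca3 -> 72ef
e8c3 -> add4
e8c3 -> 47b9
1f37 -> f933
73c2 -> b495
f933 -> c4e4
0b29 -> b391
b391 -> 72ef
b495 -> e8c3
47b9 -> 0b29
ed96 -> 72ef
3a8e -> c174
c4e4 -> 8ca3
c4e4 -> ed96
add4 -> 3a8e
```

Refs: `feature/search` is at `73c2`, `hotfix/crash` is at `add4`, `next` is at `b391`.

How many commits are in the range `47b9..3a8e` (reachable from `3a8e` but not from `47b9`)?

Reachable from 3a8e: {1f37, 3a8e, 72ef, 8ca3, c174, c4e4, ed96, f933}.
Reachable from 47b9: {0b29, 47b9, 72ef, b391}.
In 3a8e's history but not 47b9's: {1f37, 3a8e, 8ca3, c174, c4e4, ed96, f933} — 7 commits.

7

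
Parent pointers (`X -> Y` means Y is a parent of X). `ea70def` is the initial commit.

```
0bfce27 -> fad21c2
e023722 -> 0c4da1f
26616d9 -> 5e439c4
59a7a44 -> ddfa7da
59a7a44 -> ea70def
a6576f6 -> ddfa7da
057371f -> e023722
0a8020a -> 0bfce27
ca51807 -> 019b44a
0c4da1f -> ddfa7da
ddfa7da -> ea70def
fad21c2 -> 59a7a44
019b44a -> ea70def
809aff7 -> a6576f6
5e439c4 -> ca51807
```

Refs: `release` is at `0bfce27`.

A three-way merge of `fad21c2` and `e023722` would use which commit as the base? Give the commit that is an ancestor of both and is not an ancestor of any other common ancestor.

ddfa7da

Ancestors of fad21c2: {59a7a44, ddfa7da, ea70def, fad21c2}.
Ancestors of e023722: {0c4da1f, ddfa7da, e023722, ea70def}.
Common ancestors: {ddfa7da, ea70def}.
Among these, ddfa7da is not an ancestor of any other common ancestor — it is the merge base.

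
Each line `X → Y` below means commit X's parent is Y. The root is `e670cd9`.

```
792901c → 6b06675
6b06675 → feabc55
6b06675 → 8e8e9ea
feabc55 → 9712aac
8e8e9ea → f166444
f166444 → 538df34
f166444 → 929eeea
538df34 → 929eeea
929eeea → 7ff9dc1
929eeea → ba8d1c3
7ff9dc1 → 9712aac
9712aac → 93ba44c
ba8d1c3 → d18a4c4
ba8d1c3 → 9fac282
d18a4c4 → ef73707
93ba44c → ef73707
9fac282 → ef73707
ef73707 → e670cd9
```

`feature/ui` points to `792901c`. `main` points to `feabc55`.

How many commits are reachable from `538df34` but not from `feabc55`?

6

Reachable from 538df34: {538df34, 7ff9dc1, 929eeea, 93ba44c, 9712aac, 9fac282, ba8d1c3, d18a4c4, e670cd9, ef73707}.
Reachable from feabc55: {93ba44c, 9712aac, e670cd9, ef73707, feabc55}.
In 538df34's history but not feabc55's: {538df34, 7ff9dc1, 929eeea, 9fac282, ba8d1c3, d18a4c4} — 6 commits.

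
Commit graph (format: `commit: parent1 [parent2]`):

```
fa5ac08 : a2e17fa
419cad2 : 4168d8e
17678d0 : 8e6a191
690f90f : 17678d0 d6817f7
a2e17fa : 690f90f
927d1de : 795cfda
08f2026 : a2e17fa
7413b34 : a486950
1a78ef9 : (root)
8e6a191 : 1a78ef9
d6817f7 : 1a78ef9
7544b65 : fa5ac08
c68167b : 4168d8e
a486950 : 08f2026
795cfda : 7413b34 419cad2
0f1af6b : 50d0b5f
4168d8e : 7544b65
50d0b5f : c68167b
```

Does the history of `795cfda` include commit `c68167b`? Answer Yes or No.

No

Ancestors of 795cfda: {08f2026, 17678d0, 1a78ef9, 4168d8e, 419cad2, 690f90f, 7413b34, 7544b65, 795cfda, 8e6a191, a2e17fa, a486950, d6817f7, fa5ac08}.
c68167b is not in that set, so it is not an ancestor of 795cfda.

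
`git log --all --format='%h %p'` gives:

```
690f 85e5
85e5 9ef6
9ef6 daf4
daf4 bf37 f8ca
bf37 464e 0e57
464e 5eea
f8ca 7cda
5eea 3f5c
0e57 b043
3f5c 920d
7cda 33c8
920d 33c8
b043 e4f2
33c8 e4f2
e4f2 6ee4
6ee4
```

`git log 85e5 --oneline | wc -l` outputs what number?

15

Walking parent pointers from 85e5: reachable set = {0e57, 33c8, 3f5c, 464e, 5eea, 6ee4, 7cda, 85e5, 920d, 9ef6, b043, bf37, daf4, e4f2, f8ca}.
That is 15 commits.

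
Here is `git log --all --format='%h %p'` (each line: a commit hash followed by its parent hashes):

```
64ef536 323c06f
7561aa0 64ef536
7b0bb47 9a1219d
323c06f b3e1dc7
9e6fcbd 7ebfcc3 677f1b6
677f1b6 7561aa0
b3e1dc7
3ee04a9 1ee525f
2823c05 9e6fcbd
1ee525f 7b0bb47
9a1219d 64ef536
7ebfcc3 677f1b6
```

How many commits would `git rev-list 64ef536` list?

3

Walking parent pointers from 64ef536: reachable set = {323c06f, 64ef536, b3e1dc7}.
That is 3 commits.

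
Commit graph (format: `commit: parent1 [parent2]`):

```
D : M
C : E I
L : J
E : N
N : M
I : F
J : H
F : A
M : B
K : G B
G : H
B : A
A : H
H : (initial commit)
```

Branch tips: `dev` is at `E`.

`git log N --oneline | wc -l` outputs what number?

Walking parent pointers from N: reachable set = {A, B, H, M, N}.
That is 5 commits.

5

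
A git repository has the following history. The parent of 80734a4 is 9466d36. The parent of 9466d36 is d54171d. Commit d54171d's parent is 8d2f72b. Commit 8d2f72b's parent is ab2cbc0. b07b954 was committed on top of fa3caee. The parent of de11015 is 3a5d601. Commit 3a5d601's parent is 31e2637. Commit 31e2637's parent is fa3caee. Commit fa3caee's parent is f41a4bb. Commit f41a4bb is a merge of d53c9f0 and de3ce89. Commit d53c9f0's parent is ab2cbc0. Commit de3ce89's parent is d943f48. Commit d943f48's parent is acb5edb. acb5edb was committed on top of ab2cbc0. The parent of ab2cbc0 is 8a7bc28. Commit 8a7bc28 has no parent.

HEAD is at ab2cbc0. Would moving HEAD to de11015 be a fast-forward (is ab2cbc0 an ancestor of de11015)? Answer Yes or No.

A fast-forward from ab2cbc0 to de11015 is possible iff ab2cbc0 is an ancestor of de11015.
Ancestors of de11015: {31e2637, 3a5d601, 8a7bc28, ab2cbc0, acb5edb, d53c9f0, d943f48, de11015, de3ce89, f41a4bb, fa3caee}.
ab2cbc0 is among them, so fast-forward is possible.

Yes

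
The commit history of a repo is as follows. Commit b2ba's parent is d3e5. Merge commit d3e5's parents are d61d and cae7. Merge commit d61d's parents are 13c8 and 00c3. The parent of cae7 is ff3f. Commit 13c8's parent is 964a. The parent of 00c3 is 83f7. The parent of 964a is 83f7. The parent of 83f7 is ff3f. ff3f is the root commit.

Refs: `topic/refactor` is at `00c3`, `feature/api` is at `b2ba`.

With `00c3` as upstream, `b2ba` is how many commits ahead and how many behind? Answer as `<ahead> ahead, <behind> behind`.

6 ahead, 0 behind

Reachable from b2ba: {00c3, 13c8, 83f7, 964a, b2ba, cae7, d3e5, d61d, ff3f}.
Reachable from 00c3: {00c3, 83f7, ff3f}.
Only in b2ba's history (ahead): {13c8, 964a, b2ba, cae7, d3e5, d61d} — 6.
Only in 00c3's history (behind): {} — 0.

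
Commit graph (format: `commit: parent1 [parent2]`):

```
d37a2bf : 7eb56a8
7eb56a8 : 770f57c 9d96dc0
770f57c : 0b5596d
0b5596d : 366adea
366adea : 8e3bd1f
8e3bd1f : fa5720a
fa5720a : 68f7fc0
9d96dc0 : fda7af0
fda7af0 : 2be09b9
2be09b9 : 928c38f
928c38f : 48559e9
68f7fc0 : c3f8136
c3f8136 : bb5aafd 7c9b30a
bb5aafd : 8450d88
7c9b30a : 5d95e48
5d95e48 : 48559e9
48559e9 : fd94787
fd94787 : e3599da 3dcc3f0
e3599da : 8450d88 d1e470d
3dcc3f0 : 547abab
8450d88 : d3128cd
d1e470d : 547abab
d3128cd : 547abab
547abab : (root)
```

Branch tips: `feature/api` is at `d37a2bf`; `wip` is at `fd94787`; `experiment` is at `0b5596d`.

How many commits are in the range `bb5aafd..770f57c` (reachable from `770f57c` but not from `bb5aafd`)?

14

Reachable from 770f57c: {0b5596d, 366adea, 3dcc3f0, 48559e9, 547abab, 5d95e48, 68f7fc0, 770f57c, 7c9b30a, 8450d88, 8e3bd1f, bb5aafd, c3f8136, d1e470d, d3128cd, e3599da, fa5720a, fd94787}.
Reachable from bb5aafd: {547abab, 8450d88, bb5aafd, d3128cd}.
In 770f57c's history but not bb5aafd's: {0b5596d, 366adea, 3dcc3f0, 48559e9, 5d95e48, 68f7fc0, 770f57c, 7c9b30a, 8e3bd1f, c3f8136, d1e470d, e3599da, fa5720a, fd94787} — 14 commits.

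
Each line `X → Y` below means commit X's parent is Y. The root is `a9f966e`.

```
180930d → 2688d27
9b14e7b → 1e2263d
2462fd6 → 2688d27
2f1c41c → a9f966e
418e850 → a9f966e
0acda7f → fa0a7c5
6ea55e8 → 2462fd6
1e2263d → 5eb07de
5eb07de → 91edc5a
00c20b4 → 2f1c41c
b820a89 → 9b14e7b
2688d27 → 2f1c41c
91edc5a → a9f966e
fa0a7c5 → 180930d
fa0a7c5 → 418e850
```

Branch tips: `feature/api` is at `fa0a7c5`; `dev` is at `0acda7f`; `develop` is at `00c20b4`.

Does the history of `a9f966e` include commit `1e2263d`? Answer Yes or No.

Ancestors of a9f966e: {a9f966e}.
1e2263d is not in that set, so it is not an ancestor of a9f966e.

No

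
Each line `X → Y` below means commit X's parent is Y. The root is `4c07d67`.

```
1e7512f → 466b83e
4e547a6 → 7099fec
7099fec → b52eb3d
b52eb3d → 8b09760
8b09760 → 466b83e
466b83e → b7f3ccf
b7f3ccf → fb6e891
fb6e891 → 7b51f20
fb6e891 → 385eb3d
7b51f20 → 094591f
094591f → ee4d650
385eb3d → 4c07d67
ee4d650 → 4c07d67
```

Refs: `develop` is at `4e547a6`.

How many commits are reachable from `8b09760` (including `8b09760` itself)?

Walking parent pointers from 8b09760: reachable set = {094591f, 385eb3d, 466b83e, 4c07d67, 7b51f20, 8b09760, b7f3ccf, ee4d650, fb6e891}.
That is 9 commits.

9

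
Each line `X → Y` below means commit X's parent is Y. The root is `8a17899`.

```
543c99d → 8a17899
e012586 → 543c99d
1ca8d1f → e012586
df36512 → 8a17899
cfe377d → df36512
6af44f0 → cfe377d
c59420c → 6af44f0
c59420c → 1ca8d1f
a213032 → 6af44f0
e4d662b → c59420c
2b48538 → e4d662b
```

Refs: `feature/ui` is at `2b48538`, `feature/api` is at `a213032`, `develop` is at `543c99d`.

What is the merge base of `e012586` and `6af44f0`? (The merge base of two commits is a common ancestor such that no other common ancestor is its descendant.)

Ancestors of e012586: {543c99d, 8a17899, e012586}.
Ancestors of 6af44f0: {6af44f0, 8a17899, cfe377d, df36512}.
Common ancestors: {8a17899}.
The only common ancestor is 8a17899, so it is the merge base.

8a17899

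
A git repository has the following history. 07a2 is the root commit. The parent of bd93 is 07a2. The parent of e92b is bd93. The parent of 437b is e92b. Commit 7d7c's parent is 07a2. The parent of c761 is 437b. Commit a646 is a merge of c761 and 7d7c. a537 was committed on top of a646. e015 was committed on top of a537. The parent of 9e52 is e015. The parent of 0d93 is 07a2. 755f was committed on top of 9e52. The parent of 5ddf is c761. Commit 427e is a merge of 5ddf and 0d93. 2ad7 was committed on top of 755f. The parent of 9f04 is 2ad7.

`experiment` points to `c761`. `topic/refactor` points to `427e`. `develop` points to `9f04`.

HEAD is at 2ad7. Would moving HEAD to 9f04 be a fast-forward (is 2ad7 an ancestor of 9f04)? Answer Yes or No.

Yes

A fast-forward from 2ad7 to 9f04 is possible iff 2ad7 is an ancestor of 9f04.
Ancestors of 9f04: {07a2, 2ad7, 437b, 755f, 7d7c, 9e52, 9f04, a537, a646, bd93, c761, e015, e92b}.
2ad7 is among them, so fast-forward is possible.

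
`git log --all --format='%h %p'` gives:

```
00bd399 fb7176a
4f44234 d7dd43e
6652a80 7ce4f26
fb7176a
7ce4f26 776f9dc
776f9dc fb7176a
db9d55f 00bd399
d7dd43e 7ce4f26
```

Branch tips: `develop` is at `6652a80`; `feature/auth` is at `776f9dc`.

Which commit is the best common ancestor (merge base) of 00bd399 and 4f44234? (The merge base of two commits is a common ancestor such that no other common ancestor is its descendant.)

Ancestors of 00bd399: {00bd399, fb7176a}.
Ancestors of 4f44234: {4f44234, 776f9dc, 7ce4f26, d7dd43e, fb7176a}.
Common ancestors: {fb7176a}.
The only common ancestor is fb7176a, so it is the merge base.

fb7176a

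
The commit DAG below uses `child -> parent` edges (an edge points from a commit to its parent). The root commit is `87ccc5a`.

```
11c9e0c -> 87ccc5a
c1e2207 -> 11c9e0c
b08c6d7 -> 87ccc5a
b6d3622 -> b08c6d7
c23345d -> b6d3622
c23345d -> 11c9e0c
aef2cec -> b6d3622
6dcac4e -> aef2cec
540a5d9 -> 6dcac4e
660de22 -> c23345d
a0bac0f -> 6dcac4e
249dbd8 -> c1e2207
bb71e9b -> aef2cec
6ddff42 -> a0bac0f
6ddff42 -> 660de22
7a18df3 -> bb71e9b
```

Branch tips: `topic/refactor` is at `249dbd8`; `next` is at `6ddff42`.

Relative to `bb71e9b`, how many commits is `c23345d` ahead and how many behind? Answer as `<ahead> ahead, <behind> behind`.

2 ahead, 2 behind

Reachable from c23345d: {11c9e0c, 87ccc5a, b08c6d7, b6d3622, c23345d}.
Reachable from bb71e9b: {87ccc5a, aef2cec, b08c6d7, b6d3622, bb71e9b}.
Only in c23345d's history (ahead): {11c9e0c, c23345d} — 2.
Only in bb71e9b's history (behind): {aef2cec, bb71e9b} — 2.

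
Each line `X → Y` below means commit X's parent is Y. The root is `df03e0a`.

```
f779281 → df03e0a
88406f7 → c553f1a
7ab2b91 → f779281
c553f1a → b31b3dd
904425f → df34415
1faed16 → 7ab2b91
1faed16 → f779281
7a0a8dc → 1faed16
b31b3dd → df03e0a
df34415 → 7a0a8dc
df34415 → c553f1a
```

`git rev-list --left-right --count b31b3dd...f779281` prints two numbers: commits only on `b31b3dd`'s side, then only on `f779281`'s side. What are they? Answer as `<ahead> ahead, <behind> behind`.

1 ahead, 1 behind

Reachable from b31b3dd: {b31b3dd, df03e0a}.
Reachable from f779281: {df03e0a, f779281}.
Only in b31b3dd's history (ahead): {b31b3dd} — 1.
Only in f779281's history (behind): {f779281} — 1.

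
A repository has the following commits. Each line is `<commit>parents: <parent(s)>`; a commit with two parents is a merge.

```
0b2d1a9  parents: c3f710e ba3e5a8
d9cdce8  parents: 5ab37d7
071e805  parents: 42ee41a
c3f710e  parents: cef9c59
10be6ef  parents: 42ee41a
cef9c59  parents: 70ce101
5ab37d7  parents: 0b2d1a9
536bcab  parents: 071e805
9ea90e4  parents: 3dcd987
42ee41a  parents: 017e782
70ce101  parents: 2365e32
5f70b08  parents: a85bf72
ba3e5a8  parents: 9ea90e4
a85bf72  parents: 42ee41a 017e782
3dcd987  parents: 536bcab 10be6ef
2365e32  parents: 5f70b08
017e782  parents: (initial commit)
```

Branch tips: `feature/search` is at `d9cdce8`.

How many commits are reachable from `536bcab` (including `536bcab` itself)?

4

Walking parent pointers from 536bcab: reachable set = {017e782, 071e805, 42ee41a, 536bcab}.
That is 4 commits.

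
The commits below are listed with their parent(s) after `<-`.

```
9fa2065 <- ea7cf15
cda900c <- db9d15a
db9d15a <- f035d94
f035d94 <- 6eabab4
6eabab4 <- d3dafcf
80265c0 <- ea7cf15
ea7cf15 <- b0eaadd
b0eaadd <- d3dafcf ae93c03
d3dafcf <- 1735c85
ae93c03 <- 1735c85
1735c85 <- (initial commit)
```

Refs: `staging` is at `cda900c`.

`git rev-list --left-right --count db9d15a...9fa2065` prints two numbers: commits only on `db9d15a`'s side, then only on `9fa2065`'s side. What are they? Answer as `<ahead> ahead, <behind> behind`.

Reachable from db9d15a: {1735c85, 6eabab4, d3dafcf, db9d15a, f035d94}.
Reachable from 9fa2065: {1735c85, 9fa2065, ae93c03, b0eaadd, d3dafcf, ea7cf15}.
Only in db9d15a's history (ahead): {6eabab4, db9d15a, f035d94} — 3.
Only in 9fa2065's history (behind): {9fa2065, ae93c03, b0eaadd, ea7cf15} — 4.

3 ahead, 4 behind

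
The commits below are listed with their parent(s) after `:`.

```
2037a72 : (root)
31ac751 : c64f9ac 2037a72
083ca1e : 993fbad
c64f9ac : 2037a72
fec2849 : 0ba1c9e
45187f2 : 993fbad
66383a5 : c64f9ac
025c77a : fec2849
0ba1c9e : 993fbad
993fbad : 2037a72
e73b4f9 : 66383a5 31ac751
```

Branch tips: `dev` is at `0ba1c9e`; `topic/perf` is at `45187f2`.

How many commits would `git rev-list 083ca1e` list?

Walking parent pointers from 083ca1e: reachable set = {083ca1e, 2037a72, 993fbad}.
That is 3 commits.

3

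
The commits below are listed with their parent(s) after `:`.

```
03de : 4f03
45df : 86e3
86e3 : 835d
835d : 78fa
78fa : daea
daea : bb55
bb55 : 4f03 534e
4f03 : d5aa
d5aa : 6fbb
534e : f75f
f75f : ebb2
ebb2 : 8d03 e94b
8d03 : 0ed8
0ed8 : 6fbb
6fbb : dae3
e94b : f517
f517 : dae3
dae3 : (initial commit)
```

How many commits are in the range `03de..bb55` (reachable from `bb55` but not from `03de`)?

Reachable from bb55: {0ed8, 4f03, 534e, 6fbb, 8d03, bb55, d5aa, dae3, e94b, ebb2, f517, f75f}.
Reachable from 03de: {03de, 4f03, 6fbb, d5aa, dae3}.
In bb55's history but not 03de's: {0ed8, 534e, 8d03, bb55, e94b, ebb2, f517, f75f} — 8 commits.

8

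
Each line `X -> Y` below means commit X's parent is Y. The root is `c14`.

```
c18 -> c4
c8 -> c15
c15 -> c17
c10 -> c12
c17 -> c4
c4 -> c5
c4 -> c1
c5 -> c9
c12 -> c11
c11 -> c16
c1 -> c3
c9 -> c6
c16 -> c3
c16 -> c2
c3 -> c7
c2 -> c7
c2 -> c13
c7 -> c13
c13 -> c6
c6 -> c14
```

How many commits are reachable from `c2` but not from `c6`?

Reachable from c2: {c13, c14, c2, c6, c7}.
Reachable from c6: {c14, c6}.
In c2's history but not c6's: {c13, c2, c7} — 3 commits.

3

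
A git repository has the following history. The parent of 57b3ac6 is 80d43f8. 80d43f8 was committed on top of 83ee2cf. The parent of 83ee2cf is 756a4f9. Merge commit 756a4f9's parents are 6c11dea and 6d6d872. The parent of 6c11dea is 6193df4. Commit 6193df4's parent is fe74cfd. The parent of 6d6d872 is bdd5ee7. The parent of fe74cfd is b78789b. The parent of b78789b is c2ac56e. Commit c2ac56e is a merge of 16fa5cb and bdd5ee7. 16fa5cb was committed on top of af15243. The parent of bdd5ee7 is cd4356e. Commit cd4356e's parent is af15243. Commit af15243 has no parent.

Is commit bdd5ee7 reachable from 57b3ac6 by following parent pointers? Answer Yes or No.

Yes

Ancestors of 57b3ac6 (commits reachable by following parents): {16fa5cb, 57b3ac6, 6193df4, 6c11dea, 6d6d872, 756a4f9, 80d43f8, 83ee2cf, af15243, b78789b, bdd5ee7, c2ac56e, cd4356e, fe74cfd}.
bdd5ee7 is in that set, so it is an ancestor of 57b3ac6.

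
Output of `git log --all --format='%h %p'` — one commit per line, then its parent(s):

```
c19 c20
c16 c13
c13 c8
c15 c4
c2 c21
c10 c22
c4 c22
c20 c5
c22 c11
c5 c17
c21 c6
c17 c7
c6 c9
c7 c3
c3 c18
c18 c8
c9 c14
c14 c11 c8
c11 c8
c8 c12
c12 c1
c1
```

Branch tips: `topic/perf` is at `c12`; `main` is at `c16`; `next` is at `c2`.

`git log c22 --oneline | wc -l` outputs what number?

5

Walking parent pointers from c22: reachable set = {c1, c11, c12, c22, c8}.
That is 5 commits.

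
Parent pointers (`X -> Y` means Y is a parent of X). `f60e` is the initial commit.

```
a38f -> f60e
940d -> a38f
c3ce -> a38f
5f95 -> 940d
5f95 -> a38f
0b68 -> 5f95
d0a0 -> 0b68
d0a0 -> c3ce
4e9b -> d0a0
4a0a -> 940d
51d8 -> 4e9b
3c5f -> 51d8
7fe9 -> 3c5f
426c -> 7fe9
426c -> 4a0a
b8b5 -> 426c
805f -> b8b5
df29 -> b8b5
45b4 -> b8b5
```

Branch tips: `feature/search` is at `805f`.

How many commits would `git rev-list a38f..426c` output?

Reachable from 426c: {0b68, 3c5f, 426c, 4a0a, 4e9b, 51d8, 5f95, 7fe9, 940d, a38f, c3ce, d0a0, f60e}.
Reachable from a38f: {a38f, f60e}.
In 426c's history but not a38f's: {0b68, 3c5f, 426c, 4a0a, 4e9b, 51d8, 5f95, 7fe9, 940d, c3ce, d0a0} — 11 commits.

11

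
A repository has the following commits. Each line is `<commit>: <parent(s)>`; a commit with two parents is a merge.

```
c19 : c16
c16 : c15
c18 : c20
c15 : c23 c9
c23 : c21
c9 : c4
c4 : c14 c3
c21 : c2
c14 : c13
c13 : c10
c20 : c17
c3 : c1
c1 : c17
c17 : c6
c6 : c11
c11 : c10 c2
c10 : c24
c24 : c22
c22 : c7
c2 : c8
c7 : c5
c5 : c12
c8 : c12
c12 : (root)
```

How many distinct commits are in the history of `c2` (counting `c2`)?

3

Walking parent pointers from c2: reachable set = {c12, c2, c8}.
That is 3 commits.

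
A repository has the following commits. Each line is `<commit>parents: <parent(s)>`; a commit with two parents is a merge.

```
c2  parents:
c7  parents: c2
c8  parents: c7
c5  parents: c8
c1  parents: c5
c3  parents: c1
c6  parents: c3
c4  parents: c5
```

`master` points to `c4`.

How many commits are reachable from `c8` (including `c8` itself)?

3

Walking parent pointers from c8: reachable set = {c2, c7, c8}.
That is 3 commits.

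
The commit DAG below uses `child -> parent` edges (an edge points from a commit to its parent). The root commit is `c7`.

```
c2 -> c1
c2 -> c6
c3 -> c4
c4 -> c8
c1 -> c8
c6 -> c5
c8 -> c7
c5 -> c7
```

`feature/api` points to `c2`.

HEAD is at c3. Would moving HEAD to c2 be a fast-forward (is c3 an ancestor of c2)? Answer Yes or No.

No

A fast-forward from c3 to c2 is possible iff c3 is an ancestor of c2.
Ancestors of c2: {c1, c2, c5, c6, c7, c8}.
c3 is not among them, so fast-forward is not possible.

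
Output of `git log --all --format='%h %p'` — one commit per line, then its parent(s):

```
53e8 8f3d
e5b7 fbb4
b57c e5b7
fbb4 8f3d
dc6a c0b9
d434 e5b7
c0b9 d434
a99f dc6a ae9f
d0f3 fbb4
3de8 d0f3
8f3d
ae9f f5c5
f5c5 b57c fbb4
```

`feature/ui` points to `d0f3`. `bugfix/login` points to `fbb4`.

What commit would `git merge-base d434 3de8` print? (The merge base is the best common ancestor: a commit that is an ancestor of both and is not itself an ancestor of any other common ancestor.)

fbb4

Ancestors of d434: {8f3d, d434, e5b7, fbb4}.
Ancestors of 3de8: {3de8, 8f3d, d0f3, fbb4}.
Common ancestors: {8f3d, fbb4}.
Among these, fbb4 is not an ancestor of any other common ancestor — it is the merge base.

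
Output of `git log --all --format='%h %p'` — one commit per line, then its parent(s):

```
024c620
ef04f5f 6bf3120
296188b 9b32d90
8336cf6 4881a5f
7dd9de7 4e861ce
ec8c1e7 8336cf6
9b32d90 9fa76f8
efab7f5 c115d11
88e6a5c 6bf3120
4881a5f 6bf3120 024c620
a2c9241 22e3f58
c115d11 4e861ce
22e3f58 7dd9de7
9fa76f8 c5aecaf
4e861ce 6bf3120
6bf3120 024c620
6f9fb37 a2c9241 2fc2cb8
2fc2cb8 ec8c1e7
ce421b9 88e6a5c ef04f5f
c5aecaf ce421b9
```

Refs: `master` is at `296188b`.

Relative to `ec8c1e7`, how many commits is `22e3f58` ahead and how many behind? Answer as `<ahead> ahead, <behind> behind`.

3 ahead, 3 behind

Reachable from 22e3f58: {024c620, 22e3f58, 4e861ce, 6bf3120, 7dd9de7}.
Reachable from ec8c1e7: {024c620, 4881a5f, 6bf3120, 8336cf6, ec8c1e7}.
Only in 22e3f58's history (ahead): {22e3f58, 4e861ce, 7dd9de7} — 3.
Only in ec8c1e7's history (behind): {4881a5f, 8336cf6, ec8c1e7} — 3.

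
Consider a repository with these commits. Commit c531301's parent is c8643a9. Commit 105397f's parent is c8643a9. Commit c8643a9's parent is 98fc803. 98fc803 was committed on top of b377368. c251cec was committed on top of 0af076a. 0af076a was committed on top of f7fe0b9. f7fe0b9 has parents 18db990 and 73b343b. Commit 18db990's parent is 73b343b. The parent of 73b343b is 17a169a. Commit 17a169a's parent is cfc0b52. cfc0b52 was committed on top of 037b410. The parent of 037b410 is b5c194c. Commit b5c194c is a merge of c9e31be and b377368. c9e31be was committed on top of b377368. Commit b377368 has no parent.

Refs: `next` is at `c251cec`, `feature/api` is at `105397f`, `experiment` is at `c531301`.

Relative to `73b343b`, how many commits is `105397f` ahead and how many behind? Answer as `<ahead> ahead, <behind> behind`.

3 ahead, 6 behind

Reachable from 105397f: {105397f, 98fc803, b377368, c8643a9}.
Reachable from 73b343b: {037b410, 17a169a, 73b343b, b377368, b5c194c, c9e31be, cfc0b52}.
Only in 105397f's history (ahead): {105397f, 98fc803, c8643a9} — 3.
Only in 73b343b's history (behind): {037b410, 17a169a, 73b343b, b5c194c, c9e31be, cfc0b52} — 6.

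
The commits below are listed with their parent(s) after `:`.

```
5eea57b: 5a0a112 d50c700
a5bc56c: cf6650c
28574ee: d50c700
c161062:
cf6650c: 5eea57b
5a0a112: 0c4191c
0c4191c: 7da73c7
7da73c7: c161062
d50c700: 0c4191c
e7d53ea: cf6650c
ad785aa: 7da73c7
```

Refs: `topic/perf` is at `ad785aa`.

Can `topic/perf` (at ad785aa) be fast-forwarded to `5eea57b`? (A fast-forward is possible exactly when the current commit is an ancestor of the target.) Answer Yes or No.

A fast-forward from ad785aa to 5eea57b is possible iff ad785aa is an ancestor of 5eea57b.
Ancestors of 5eea57b: {0c4191c, 5a0a112, 5eea57b, 7da73c7, c161062, d50c700}.
ad785aa is not among them, so fast-forward is not possible.

No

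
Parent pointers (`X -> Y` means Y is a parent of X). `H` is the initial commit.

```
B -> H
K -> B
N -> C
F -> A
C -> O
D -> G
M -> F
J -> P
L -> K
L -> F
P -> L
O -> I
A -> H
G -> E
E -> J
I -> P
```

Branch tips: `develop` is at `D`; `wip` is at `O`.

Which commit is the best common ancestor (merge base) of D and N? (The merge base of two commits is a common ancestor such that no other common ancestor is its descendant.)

P

Ancestors of D: {A, B, D, E, F, G, H, J, K, L, P}.
Ancestors of N: {A, B, C, F, H, I, K, L, N, O, P}.
Common ancestors: {A, B, F, H, K, L, P}.
Among these, P is not an ancestor of any other common ancestor — it is the merge base.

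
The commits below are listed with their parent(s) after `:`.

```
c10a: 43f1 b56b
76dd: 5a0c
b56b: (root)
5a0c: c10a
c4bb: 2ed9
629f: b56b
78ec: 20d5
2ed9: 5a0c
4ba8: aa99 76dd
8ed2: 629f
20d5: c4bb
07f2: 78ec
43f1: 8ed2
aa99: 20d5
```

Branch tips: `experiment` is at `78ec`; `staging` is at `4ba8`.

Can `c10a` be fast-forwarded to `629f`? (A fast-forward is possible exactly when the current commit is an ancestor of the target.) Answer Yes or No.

No

A fast-forward from c10a to 629f is possible iff c10a is an ancestor of 629f.
Ancestors of 629f: {629f, b56b}.
c10a is not among them, so fast-forward is not possible.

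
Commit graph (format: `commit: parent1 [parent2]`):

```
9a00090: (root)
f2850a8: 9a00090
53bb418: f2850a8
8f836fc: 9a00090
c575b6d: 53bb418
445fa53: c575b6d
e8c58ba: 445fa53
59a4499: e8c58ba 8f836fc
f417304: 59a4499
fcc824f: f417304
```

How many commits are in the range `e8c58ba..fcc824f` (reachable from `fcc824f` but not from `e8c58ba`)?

4

Reachable from fcc824f: {445fa53, 53bb418, 59a4499, 8f836fc, 9a00090, c575b6d, e8c58ba, f2850a8, f417304, fcc824f}.
Reachable from e8c58ba: {445fa53, 53bb418, 9a00090, c575b6d, e8c58ba, f2850a8}.
In fcc824f's history but not e8c58ba's: {59a4499, 8f836fc, f417304, fcc824f} — 4 commits.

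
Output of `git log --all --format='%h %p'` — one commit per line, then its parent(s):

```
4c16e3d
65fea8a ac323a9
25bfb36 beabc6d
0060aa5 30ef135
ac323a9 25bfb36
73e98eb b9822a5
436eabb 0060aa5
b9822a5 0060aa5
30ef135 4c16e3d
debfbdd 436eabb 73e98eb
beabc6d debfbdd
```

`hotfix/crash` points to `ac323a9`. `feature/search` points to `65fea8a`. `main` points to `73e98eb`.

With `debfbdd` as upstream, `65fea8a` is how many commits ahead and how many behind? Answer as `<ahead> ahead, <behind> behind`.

4 ahead, 0 behind

Reachable from 65fea8a: {0060aa5, 25bfb36, 30ef135, 436eabb, 4c16e3d, 65fea8a, 73e98eb, ac323a9, b9822a5, beabc6d, debfbdd}.
Reachable from debfbdd: {0060aa5, 30ef135, 436eabb, 4c16e3d, 73e98eb, b9822a5, debfbdd}.
Only in 65fea8a's history (ahead): {25bfb36, 65fea8a, ac323a9, beabc6d} — 4.
Only in debfbdd's history (behind): {} — 0.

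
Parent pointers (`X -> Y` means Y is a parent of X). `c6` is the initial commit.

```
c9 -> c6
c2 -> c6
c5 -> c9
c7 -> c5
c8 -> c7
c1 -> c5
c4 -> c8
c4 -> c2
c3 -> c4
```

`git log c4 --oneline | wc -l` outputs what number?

Walking parent pointers from c4: reachable set = {c2, c4, c5, c6, c7, c8, c9}.
That is 7 commits.

7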